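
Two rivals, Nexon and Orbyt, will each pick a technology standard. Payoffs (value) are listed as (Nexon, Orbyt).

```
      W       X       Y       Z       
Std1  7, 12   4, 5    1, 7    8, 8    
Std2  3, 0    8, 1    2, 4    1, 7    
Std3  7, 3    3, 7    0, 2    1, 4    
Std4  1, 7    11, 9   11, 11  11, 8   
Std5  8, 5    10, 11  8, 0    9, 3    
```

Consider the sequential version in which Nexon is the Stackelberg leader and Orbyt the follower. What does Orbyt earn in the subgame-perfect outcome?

11

Solve by backward induction (Nexon leads).
- Std1: Orbyt compares 12, 5, 7, 8 and picks W; Nexon would get 7.
- Std2: Orbyt compares 0, 1, 4, 7 and picks Z; Nexon would get 1.
- Std3: Orbyt compares 3, 7, 2, 4 and picks X; Nexon would get 3.
- Std4: Orbyt compares 7, 9, 11, 8 and picks Y; Nexon would get 11.
- Std5: Orbyt compares 5, 11, 0, 3 and picks X; Nexon would get 10.
Maximizing over 7, 1, 3, 11, 10, Nexon chooses Std4. Subgame-perfect outcome: (Std4, Y) with payoffs (11, 11).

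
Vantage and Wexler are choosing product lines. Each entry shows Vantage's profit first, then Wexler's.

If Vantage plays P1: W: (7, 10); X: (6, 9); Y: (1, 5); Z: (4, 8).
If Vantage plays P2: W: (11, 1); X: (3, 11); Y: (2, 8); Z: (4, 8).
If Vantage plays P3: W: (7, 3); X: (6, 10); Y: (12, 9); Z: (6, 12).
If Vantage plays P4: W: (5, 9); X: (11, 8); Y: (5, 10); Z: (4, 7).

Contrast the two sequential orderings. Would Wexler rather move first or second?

first

If Vantage leads: Wexler's best replies are P1→W, P2→X, P3→Z, P4→Y; Vantage's induced payoffs 7, 3, 6, 5; outcome (P1, W), payoffs (7, 10).
If Wexler leads: Vantage's best replies are W→P2, X→P4, Y→P3, Z→P3; Wexler's induced payoffs 1, 8, 9, 12; outcome (P3, Z), payoffs (6, 12).
Wexler gets 12 moving first and 10 moving second, so Wexler prefers to move first.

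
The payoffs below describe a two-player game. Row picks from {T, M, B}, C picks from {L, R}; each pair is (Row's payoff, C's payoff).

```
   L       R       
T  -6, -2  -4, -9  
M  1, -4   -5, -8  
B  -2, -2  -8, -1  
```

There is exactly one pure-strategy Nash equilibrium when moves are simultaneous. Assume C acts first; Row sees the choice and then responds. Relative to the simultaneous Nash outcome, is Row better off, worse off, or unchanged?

unchanged

Row best-responds to each possible C move:
- L: Row compares -6, 1, -2 and picks M; C would get -4.
- R: Row compares -4, -5, -8 and picks T; C would get -9.
Among -4, -9, the best is -4 at L. Subgame-perfect outcome: (M, L) with payoffs (1, -4).
Under simultaneous play:
Row's best replies: L→M; R→T.
C's best replies: T→L; M→L; B→R.
Only (M, L) has each player best-responding; Nash payoffs (1, -4).
Row earns 1 sequentially versus 1 at the Nash outcome: unchanged.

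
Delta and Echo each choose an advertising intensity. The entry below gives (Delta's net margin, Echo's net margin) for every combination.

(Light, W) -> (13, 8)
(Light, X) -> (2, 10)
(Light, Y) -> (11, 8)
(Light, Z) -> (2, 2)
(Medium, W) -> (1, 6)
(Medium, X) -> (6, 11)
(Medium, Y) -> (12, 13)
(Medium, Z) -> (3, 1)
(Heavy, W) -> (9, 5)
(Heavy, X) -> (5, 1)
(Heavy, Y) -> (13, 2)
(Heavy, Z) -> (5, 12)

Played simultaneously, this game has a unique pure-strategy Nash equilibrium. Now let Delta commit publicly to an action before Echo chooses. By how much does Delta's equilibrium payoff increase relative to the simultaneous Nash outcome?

7

Work backward from Echo's decision.
- Light → Echo plays X (best of 8, 10, 8, 2); Delta gets 2.
- Medium → Echo plays Y (best of 6, 11, 13, 1); Delta gets 12.
- Heavy → Echo plays Z (best of 5, 1, 2, 12); Delta gets 5.
Among 2, 12, 5, the best is 12 at Medium. Subgame-perfect outcome: (Medium, Y) with payoffs (12, 13).
Now find the simultaneous Nash equilibrium.
Delta's best replies: W→Light; X→Medium; Y→Heavy; Z→Heavy.
Echo's best replies: Light→X; Medium→Y; Heavy→Z.
The unique mutual best reply is (Heavy, Z), giving (5, 12).
Delta's commitment gain: 12 − 5 = 7.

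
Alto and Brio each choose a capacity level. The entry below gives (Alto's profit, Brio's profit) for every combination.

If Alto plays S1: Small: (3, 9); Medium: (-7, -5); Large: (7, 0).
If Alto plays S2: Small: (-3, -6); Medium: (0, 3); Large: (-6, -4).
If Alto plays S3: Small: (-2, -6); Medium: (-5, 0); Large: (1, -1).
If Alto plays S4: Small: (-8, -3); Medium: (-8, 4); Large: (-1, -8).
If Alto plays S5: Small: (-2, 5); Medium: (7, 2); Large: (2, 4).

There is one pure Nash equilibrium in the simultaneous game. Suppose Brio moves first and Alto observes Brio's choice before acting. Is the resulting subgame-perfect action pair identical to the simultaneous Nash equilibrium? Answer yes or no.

Solve by backward induction (Brio leads).
- Small → Alto plays S1 (best of 3, -3, -2, -8, -2); Brio gets 9.
- Medium → Alto plays S5 (best of -7, 0, -5, -8, 7); Brio gets 2.
- Large → Alto plays S1 (best of 7, -6, 1, -1, 2); Brio gets 0.
Maximizing over 9, 2, 0, Brio chooses Small. Subgame-perfect outcome: (S1, Small) with payoffs (3, 9).
Under simultaneous play:
Alto's best replies: Small→S1; Medium→S5; Large→S1.
Brio's best replies: S1→Small; S2→Medium; S3→Medium; S4→Medium; S5→Small.
The unique mutual best reply is (S1, Small), giving (3, 9).
Sequential outcome (S1, Small) coincides with the Nash profile (S1, Small).

yes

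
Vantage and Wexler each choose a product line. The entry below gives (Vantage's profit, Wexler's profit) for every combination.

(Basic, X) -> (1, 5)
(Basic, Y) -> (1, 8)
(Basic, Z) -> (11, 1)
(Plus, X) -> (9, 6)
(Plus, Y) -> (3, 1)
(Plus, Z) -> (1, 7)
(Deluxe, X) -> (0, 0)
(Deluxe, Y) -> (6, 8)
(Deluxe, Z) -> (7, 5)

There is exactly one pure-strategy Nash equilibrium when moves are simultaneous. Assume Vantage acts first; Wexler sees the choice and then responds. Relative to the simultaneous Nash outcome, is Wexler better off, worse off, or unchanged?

unchanged

Backward induction with Vantage moving first.
- Basic: BR = Y, leader payoff 1.
- Plus: BR = Z, leader payoff 1.
- Deluxe: BR = Y, leader payoff 6.
Maximizing over 1, 1, 6, Vantage chooses Deluxe. Subgame-perfect outcome: (Deluxe, Y) with payoffs (6, 8).
Under simultaneous play:
Vantage's best replies: X→Plus; Y→Deluxe; Z→Basic.
Wexler's best replies: Basic→Y; Plus→Z; Deluxe→Y.
Only (Deluxe, Y) has each player best-responding; Nash payoffs (6, 8).
Wexler earns 8 sequentially versus 8 at the Nash outcome: unchanged.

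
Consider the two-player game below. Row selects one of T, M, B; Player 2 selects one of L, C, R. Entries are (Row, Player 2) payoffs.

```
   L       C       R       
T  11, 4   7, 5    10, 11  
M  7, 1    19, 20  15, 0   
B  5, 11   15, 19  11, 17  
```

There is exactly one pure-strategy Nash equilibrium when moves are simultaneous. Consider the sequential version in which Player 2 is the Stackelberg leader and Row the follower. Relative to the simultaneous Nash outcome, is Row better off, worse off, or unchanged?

unchanged

Work backward from Row's decision.
- L → Row plays T (best of 11, 7, 5); Player 2 gets 4.
- C → Row plays M (best of 7, 19, 15); Player 2 gets 20.
- R → Row plays M (best of 10, 15, 11); Player 2 gets 0.
Maximizing over 4, 20, 0, Player 2 chooses C. Subgame-perfect outcome: (M, C) with payoffs (19, 20).
Now find the simultaneous Nash equilibrium.
Row's best replies: L→T; C→M; R→M.
Player 2's best replies: T→R; M→C; B→C.
The unique mutual best reply is (M, C), giving (19, 20).
Row earns 19 sequentially versus 19 at the Nash outcome: unchanged.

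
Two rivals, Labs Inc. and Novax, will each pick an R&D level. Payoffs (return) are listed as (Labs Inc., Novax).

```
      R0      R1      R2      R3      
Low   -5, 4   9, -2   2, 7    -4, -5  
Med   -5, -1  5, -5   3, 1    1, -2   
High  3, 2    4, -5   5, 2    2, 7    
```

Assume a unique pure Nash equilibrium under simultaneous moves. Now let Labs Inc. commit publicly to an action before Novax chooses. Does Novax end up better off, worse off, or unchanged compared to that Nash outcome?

worse off

Work backward from Novax's decision.
- Low → Novax plays R2 (best of 4, -2, 7, -5); Labs Inc. gets 2.
- Med → Novax plays R2 (best of -1, -5, 1, -2); Labs Inc. gets 3.
- High → Novax plays R3 (best of 2, -5, 2, 7); Labs Inc. gets 2.
Among 2, 3, 2, the best is 3 at Med. Subgame-perfect outcome: (Med, R2) with payoffs (3, 1).
Under simultaneous play:
Labs Inc.'s best replies: R0→High; R1→Low; R2→High; R3→High.
Novax's best replies: Low→R2; Med→R2; High→R3.
The unique mutual best reply is (High, R3), giving (2, 7).
Novax earns 1 sequentially versus 7 at the Nash outcome: worse off.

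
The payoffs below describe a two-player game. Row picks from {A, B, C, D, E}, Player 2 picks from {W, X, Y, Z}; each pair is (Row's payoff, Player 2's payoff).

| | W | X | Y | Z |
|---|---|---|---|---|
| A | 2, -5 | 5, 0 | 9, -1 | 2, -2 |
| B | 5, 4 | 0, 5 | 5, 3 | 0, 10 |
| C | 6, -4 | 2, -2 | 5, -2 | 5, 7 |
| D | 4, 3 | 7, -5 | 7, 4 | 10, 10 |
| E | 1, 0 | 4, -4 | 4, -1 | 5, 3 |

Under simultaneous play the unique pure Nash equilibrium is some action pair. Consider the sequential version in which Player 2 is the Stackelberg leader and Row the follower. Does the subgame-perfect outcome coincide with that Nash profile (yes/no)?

yes

Work backward from Row's decision.
- W: Row compares 2, 5, 6, 4, 1 and picks C; Player 2 would get -4.
- X: Row compares 5, 0, 2, 7, 4 and picks D; Player 2 would get -5.
- Y: Row compares 9, 5, 5, 7, 4 and picks A; Player 2 would get -1.
- Z: Row compares 2, 0, 5, 10, 5 and picks D; Player 2 would get 10.
Player 2's induced payoffs are -4, -5, -1, 10, so Player 2 commits to Z. Subgame-perfect outcome: (D, Z) with payoffs (10, 10).
Under simultaneous play:
Row's best replies: W→C; X→D; Y→A; Z→D.
Player 2's best replies: A→X; B→Z; C→Z; D→Z; E→Z.
Only (D, Z) has each player best-responding; Nash payoffs (10, 10).
Sequential outcome (D, Z) coincides with the Nash profile (D, Z).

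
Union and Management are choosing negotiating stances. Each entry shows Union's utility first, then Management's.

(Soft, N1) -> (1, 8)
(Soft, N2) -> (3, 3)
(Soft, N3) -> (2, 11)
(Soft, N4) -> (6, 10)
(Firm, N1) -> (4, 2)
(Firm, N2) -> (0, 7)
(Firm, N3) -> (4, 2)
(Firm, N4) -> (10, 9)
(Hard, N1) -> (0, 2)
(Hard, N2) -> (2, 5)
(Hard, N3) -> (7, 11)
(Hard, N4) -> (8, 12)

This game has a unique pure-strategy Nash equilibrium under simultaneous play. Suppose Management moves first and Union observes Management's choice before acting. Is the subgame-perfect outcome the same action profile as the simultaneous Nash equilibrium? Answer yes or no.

Solve by backward induction (Management leads).
- N1: BR = Firm, leader payoff 2.
- N2: BR = Soft, leader payoff 3.
- N3: BR = Hard, leader payoff 11.
- N4: BR = Firm, leader payoff 9.
Management's induced payoffs are 2, 3, 11, 9, so Management commits to N3. Subgame-perfect outcome: (Hard, N3) with payoffs (7, 11).
Now find the simultaneous Nash equilibrium.
Union's best replies: N1→Firm; N2→Soft; N3→Hard; N4→Firm.
Management's best replies: Soft→N3; Firm→N4; Hard→N4.
Only (Firm, N4) has each player best-responding; Nash payoffs (10, 9).
Sequential outcome (Hard, N3) differs from the Nash profile (Firm, N4).

no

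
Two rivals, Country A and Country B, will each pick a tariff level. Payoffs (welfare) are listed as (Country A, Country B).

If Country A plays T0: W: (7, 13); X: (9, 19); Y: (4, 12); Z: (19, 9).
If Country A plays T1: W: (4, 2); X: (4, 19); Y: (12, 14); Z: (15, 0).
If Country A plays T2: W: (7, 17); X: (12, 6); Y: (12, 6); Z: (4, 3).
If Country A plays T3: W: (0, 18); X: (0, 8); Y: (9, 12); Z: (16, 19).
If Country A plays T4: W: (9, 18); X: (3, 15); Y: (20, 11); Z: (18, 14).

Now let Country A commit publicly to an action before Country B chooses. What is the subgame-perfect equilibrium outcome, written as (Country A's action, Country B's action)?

Backward induction with Country A moving first.
- T0: BR = X, leader payoff 9.
- T1: BR = X, leader payoff 4.
- T2: BR = W, leader payoff 7.
- T3: BR = Z, leader payoff 16.
- T4: BR = W, leader payoff 9.
Maximizing over 9, 4, 7, 16, 9, Country A chooses T3. Subgame-perfect outcome: (T3, Z) with payoffs (16, 19).

(T3, Z)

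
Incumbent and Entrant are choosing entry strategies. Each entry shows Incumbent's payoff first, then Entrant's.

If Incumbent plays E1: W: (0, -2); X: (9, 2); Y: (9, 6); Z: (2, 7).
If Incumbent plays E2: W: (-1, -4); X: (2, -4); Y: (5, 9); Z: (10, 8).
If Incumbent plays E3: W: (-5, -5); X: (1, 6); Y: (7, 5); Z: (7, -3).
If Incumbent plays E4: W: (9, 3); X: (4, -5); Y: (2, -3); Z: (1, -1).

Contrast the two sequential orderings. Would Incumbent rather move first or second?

second

If Incumbent leads: Entrant's best replies are E1→Z, E2→Y, E3→X, E4→W; Incumbent's induced payoffs 2, 5, 1, 9; outcome (E4, W), payoffs (9, 3).
If Entrant leads: Incumbent's best replies are W→E4, X→E1, Y→E1, Z→E2; Entrant's induced payoffs 3, 2, 6, 8; outcome (E2, Z), payoffs (10, 8).
Incumbent gets 9 moving first and 10 moving second, so Incumbent prefers to move second.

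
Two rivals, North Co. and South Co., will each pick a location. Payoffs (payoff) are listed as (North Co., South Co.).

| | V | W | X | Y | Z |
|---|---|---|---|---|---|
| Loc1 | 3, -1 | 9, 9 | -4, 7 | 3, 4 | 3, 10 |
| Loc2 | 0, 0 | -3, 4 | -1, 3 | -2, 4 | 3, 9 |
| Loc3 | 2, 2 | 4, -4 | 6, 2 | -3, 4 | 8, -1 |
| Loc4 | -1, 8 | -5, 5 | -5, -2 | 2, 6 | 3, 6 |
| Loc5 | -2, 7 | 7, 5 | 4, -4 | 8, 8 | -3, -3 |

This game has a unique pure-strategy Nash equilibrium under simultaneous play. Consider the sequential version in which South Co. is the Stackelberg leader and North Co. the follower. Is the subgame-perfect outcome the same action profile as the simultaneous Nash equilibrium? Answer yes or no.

no

Solve by backward induction (South Co. leads).
- V → North Co. plays Loc1 (best of 3, 0, 2, -1, -2); South Co. gets -1.
- W → North Co. plays Loc1 (best of 9, -3, 4, -5, 7); South Co. gets 9.
- X → North Co. plays Loc3 (best of -4, -1, 6, -5, 4); South Co. gets 2.
- Y → North Co. plays Loc5 (best of 3, -2, -3, 2, 8); South Co. gets 8.
- Z → North Co. plays Loc3 (best of 3, 3, 8, 3, -3); South Co. gets -1.
South Co.'s induced payoffs are -1, 9, 2, 8, -1, so South Co. commits to W. Subgame-perfect outcome: (Loc1, W) with payoffs (9, 9).
For the simultaneous game, intersect best replies.
North Co.'s best replies: V→Loc1; W→Loc1; X→Loc3; Y→Loc5; Z→Loc3.
South Co.'s best replies: Loc1→Z; Loc2→Z; Loc3→Y; Loc4→V; Loc5→Y.
The unique mutual best reply is (Loc5, Y), giving (8, 8).
Sequential outcome (Loc1, W) differs from the Nash profile (Loc5, Y).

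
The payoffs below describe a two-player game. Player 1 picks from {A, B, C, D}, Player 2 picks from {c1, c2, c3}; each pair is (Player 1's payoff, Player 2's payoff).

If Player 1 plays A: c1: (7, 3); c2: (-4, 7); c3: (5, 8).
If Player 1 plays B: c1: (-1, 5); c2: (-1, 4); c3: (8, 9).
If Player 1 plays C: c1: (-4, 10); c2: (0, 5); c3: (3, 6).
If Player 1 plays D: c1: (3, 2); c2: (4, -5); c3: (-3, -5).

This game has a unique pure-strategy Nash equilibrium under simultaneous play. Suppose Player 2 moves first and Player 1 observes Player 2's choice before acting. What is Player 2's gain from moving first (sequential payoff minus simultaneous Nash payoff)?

Solve by backward induction (Player 2 leads).
- c1: Player 1 compares 7, -1, -4, 3 and picks A; Player 2 would get 3.
- c2: Player 1 compares -4, -1, 0, 4 and picks D; Player 2 would get -5.
- c3: Player 1 compares 5, 8, 3, -3 and picks B; Player 2 would get 9.
Among 3, -5, 9, the best is 9 at c3. Subgame-perfect outcome: (B, c3) with payoffs (8, 9).
Now find the simultaneous Nash equilibrium.
Player 1's best replies: c1→A; c2→D; c3→B.
Player 2's best replies: A→c3; B→c3; C→c1; D→c1.
The unique mutual best reply is (B, c3), giving (8, 9).
Player 2's commitment gain: 9 − 9 = 0.

0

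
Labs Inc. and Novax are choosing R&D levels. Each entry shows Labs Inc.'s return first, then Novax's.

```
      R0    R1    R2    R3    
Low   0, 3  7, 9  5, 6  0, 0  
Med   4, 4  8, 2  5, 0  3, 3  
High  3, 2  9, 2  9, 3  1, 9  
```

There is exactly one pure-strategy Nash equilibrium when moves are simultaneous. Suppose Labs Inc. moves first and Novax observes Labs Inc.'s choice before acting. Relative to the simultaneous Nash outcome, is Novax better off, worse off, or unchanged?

Solve by backward induction (Labs Inc. leads).
- Low: Novax compares 3, 9, 6, 0 and picks R1; Labs Inc. would get 7.
- Med: Novax compares 4, 2, 0, 3 and picks R0; Labs Inc. would get 4.
- High: Novax compares 2, 2, 3, 9 and picks R3; Labs Inc. would get 1.
Among 7, 4, 1, the best is 7 at Low. Subgame-perfect outcome: (Low, R1) with payoffs (7, 9).
For the simultaneous game, intersect best replies.
Labs Inc.'s best replies: R0→Med; R1→High; R2→High; R3→Med.
Novax's best replies: Low→R1; Med→R0; High→R3.
Only (Med, R0) has each player best-responding; Nash payoffs (4, 4).
Novax earns 9 sequentially versus 4 at the Nash outcome: better off.

better off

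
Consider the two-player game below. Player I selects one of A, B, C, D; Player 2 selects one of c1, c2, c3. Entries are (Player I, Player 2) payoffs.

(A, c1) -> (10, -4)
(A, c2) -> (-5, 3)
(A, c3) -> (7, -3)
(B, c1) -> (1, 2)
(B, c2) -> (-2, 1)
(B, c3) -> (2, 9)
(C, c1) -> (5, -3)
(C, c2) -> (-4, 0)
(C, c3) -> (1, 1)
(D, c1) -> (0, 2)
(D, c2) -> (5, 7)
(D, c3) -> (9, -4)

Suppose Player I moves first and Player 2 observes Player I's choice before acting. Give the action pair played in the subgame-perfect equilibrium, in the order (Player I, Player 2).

(D, c2)

Backward induction with Player I moving first.
- A: BR = c2, leader payoff -5.
- B: BR = c3, leader payoff 2.
- C: BR = c3, leader payoff 1.
- D: BR = c2, leader payoff 5.
Among -5, 2, 1, 5, the best is 5 at D. Subgame-perfect outcome: (D, c2) with payoffs (5, 7).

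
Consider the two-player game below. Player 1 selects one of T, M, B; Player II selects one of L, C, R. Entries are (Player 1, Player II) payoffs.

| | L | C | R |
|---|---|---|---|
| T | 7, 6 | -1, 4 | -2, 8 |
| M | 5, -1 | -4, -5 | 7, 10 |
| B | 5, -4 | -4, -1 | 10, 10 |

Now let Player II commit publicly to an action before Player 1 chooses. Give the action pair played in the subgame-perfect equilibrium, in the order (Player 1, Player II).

(B, R)

Solve by backward induction (Player II leads).
- L → Player 1 plays T (best of 7, 5, 5); Player II gets 6.
- C → Player 1 plays T (best of -1, -4, -4); Player II gets 4.
- R → Player 1 plays B (best of -2, 7, 10); Player II gets 10.
Maximizing over 6, 4, 10, Player II chooses R. Subgame-perfect outcome: (B, R) with payoffs (10, 10).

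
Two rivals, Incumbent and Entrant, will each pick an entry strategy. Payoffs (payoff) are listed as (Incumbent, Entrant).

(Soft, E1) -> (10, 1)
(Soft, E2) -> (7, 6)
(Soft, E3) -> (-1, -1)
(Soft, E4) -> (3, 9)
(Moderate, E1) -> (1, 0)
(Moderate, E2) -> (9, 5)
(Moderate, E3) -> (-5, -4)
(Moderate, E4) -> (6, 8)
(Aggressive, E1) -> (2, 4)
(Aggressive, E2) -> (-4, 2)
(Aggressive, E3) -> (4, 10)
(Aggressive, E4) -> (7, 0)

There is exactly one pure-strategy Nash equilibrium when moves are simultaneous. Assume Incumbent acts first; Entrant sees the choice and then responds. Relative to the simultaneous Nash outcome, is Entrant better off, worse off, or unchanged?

worse off

Work backward from Entrant's decision.
- Soft: Entrant compares 1, 6, -1, 9 and picks E4; Incumbent would get 3.
- Moderate: Entrant compares 0, 5, -4, 8 and picks E4; Incumbent would get 6.
- Aggressive: Entrant compares 4, 2, 10, 0 and picks E3; Incumbent would get 4.
Maximizing over 3, 6, 4, Incumbent chooses Moderate. Subgame-perfect outcome: (Moderate, E4) with payoffs (6, 8).
Under simultaneous play:
Incumbent's best replies: E1→Soft; E2→Moderate; E3→Aggressive; E4→Aggressive.
Entrant's best replies: Soft→E4; Moderate→E4; Aggressive→E3.
Only (Aggressive, E3) has each player best-responding; Nash payoffs (4, 10).
Entrant earns 8 sequentially versus 10 at the Nash outcome: worse off.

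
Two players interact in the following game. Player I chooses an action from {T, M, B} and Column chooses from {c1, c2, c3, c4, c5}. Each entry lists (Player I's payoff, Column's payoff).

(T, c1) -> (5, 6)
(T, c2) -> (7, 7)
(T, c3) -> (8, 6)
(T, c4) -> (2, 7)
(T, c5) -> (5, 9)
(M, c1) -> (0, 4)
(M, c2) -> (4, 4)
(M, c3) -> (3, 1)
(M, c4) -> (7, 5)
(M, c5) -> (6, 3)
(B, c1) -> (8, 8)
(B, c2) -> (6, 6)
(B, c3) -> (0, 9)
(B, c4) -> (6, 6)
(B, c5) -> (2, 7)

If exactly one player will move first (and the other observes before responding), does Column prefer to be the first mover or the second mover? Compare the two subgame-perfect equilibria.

first

If Player I leads: Column's best replies are T→c5, M→c4, B→c3; Player I's induced payoffs 5, 7, 0; outcome (M, c4), payoffs (7, 5).
If Column leads: Player I's best replies are c1→B, c2→T, c3→T, c4→M, c5→M; Column's induced payoffs 8, 7, 6, 5, 3; outcome (B, c1), payoffs (8, 8).
Column gets 8 moving first and 5 moving second, so Column prefers to move first.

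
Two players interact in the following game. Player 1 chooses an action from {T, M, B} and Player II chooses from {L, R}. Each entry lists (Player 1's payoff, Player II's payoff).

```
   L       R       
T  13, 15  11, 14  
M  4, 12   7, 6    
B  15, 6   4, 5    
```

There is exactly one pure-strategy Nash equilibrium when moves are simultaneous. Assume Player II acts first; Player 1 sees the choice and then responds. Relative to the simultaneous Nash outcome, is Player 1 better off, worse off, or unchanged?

worse off

Solve by backward induction (Player II leads).
- L: Player 1 compares 13, 4, 15 and picks B; Player II would get 6.
- R: Player 1 compares 11, 7, 4 and picks T; Player II would get 14.
Player II's induced payoffs are 6, 14, so Player II commits to R. Subgame-perfect outcome: (T, R) with payoffs (11, 14).
Now find the simultaneous Nash equilibrium.
Player 1's best replies: L→B; R→T.
Player II's best replies: T→L; M→L; B→L.
Only (B, L) has each player best-responding; Nash payoffs (15, 6).
Player 1 earns 11 sequentially versus 15 at the Nash outcome: worse off.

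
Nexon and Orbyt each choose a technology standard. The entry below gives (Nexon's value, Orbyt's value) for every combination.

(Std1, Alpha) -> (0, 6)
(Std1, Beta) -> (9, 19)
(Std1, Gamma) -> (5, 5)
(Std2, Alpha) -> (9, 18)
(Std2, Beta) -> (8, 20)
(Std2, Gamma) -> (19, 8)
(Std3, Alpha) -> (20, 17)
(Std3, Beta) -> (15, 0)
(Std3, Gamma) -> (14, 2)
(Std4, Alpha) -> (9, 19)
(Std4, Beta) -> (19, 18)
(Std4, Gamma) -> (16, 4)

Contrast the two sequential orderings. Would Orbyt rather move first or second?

If Nexon leads: Orbyt's best replies are Std1→Beta, Std2→Beta, Std3→Alpha, Std4→Alpha; Nexon's induced payoffs 9, 8, 20, 9; outcome (Std3, Alpha), payoffs (20, 17).
If Orbyt leads: Nexon's best replies are Alpha→Std3, Beta→Std4, Gamma→Std2; Orbyt's induced payoffs 17, 18, 8; outcome (Std4, Beta), payoffs (19, 18).
Orbyt gets 18 moving first and 17 moving second, so Orbyt prefers to move first.

first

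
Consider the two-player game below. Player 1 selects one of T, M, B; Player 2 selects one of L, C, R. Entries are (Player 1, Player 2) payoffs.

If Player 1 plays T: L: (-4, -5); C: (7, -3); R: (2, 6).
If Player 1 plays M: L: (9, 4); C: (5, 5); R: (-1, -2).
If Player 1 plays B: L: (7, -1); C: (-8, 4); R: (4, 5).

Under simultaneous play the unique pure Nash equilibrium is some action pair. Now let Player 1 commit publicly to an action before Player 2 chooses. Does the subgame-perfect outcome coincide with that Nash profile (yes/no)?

Backward induction with Player 1 moving first.
- T: BR = R, leader payoff 2.
- M: BR = C, leader payoff 5.
- B: BR = R, leader payoff 4.
Maximizing over 2, 5, 4, Player 1 chooses M. Subgame-perfect outcome: (M, C) with payoffs (5, 5).
Under simultaneous play:
Player 1's best replies: L→M; C→T; R→B.
Player 2's best replies: T→R; M→C; B→R.
The unique mutual best reply is (B, R), giving (4, 5).
Sequential outcome (M, C) differs from the Nash profile (B, R).

no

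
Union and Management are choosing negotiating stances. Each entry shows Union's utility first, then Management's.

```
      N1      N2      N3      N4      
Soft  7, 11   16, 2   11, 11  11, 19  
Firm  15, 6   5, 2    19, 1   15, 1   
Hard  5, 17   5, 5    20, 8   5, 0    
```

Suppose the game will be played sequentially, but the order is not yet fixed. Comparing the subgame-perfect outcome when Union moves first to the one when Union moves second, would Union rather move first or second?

If Union leads: Management's best replies are Soft→N4, Firm→N1, Hard→N1; Union's induced payoffs 11, 15, 5; outcome (Firm, N1), payoffs (15, 6).
If Management leads: Union's best replies are N1→Firm, N2→Soft, N3→Hard, N4→Firm; Management's induced payoffs 6, 2, 8, 1; outcome (Hard, N3), payoffs (20, 8).
Union gets 15 moving first and 20 moving second, so Union prefers to move second.

second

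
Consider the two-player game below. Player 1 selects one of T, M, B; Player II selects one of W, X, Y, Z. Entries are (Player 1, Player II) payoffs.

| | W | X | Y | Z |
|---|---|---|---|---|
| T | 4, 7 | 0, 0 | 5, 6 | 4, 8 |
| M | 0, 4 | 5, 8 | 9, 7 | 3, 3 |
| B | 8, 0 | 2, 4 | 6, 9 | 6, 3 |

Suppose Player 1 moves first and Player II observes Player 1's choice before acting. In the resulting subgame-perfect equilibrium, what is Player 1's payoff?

6

Work backward from Player II's decision.
- T → Player II plays Z (best of 7, 0, 6, 8); Player 1 gets 4.
- M → Player II plays X (best of 4, 8, 7, 3); Player 1 gets 5.
- B → Player II plays Y (best of 0, 4, 9, 3); Player 1 gets 6.
Among 4, 5, 6, the best is 6 at B. Subgame-perfect outcome: (B, Y) with payoffs (6, 9).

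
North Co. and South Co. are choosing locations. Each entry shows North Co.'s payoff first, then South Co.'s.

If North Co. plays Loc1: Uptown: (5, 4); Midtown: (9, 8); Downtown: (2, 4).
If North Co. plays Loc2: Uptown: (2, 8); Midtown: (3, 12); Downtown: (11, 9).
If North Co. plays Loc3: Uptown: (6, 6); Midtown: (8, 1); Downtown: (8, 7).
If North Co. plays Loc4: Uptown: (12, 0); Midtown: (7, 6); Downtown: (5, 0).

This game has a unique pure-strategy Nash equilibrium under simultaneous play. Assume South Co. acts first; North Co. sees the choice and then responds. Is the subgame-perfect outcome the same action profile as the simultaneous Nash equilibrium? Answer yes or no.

Solve by backward induction (South Co. leads).
- Uptown → North Co. plays Loc4 (best of 5, 2, 6, 12); South Co. gets 0.
- Midtown → North Co. plays Loc1 (best of 9, 3, 8, 7); South Co. gets 8.
- Downtown → North Co. plays Loc2 (best of 2, 11, 8, 5); South Co. gets 9.
South Co.'s induced payoffs are 0, 8, 9, so South Co. commits to Downtown. Subgame-perfect outcome: (Loc2, Downtown) with payoffs (11, 9).
Under simultaneous play:
North Co.'s best replies: Uptown→Loc4; Midtown→Loc1; Downtown→Loc2.
South Co.'s best replies: Loc1→Midtown; Loc2→Midtown; Loc3→Downtown; Loc4→Midtown.
The unique mutual best reply is (Loc1, Midtown), giving (9, 8).
Sequential outcome (Loc2, Downtown) differs from the Nash profile (Loc1, Midtown).

no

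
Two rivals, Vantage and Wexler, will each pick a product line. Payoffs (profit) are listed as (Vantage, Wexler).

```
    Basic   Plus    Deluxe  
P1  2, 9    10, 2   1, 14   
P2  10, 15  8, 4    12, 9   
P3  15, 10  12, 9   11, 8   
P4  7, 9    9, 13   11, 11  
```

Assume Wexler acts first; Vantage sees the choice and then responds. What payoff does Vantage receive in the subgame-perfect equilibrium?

15

Backward induction with Wexler moving first.
- Basic → Vantage plays P3 (best of 2, 10, 15, 7); Wexler gets 10.
- Plus → Vantage plays P3 (best of 10, 8, 12, 9); Wexler gets 9.
- Deluxe → Vantage plays P2 (best of 1, 12, 11, 11); Wexler gets 9.
Wexler's induced payoffs are 10, 9, 9, so Wexler commits to Basic. Subgame-perfect outcome: (P3, Basic) with payoffs (15, 10).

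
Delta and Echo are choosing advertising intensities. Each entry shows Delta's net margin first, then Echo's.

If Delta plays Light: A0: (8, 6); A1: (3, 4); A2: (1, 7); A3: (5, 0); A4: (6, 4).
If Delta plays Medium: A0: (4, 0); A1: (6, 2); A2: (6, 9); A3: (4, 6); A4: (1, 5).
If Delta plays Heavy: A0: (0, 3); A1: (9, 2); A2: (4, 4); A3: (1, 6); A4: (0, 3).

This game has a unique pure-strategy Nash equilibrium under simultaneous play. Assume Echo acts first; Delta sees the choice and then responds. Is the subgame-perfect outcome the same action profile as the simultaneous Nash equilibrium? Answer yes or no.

yes

Work backward from Delta's decision.
- A0 → Delta plays Light (best of 8, 4, 0); Echo gets 6.
- A1 → Delta plays Heavy (best of 3, 6, 9); Echo gets 2.
- A2 → Delta plays Medium (best of 1, 6, 4); Echo gets 9.
- A3 → Delta plays Light (best of 5, 4, 1); Echo gets 0.
- A4 → Delta plays Light (best of 6, 1, 0); Echo gets 4.
Among 6, 2, 9, 0, 4, the best is 9 at A2. Subgame-perfect outcome: (Medium, A2) with payoffs (6, 9).
Under simultaneous play:
Delta's best replies: A0→Light; A1→Heavy; A2→Medium; A3→Light; A4→Light.
Echo's best replies: Light→A2; Medium→A2; Heavy→A3.
Only (Medium, A2) has each player best-responding; Nash payoffs (6, 9).
Sequential outcome (Medium, A2) coincides with the Nash profile (Medium, A2).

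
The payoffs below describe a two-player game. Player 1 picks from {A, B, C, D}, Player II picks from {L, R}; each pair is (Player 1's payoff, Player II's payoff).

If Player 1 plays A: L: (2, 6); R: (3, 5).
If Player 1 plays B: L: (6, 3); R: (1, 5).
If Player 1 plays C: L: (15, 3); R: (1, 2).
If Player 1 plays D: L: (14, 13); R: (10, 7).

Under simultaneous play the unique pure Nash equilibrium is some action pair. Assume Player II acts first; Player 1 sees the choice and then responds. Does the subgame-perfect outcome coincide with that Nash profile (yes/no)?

no

Backward induction with Player II moving first.
- L → Player 1 plays C (best of 2, 6, 15, 14); Player II gets 3.
- R → Player 1 plays D (best of 3, 1, 1, 10); Player II gets 7.
Maximizing over 3, 7, Player II chooses R. Subgame-perfect outcome: (D, R) with payoffs (10, 7).
For the simultaneous game, intersect best replies.
Player 1's best replies: L→C; R→D.
Player II's best replies: A→L; B→R; C→L; D→L.
Only (C, L) has each player best-responding; Nash payoffs (15, 3).
Sequential outcome (D, R) differs from the Nash profile (C, L).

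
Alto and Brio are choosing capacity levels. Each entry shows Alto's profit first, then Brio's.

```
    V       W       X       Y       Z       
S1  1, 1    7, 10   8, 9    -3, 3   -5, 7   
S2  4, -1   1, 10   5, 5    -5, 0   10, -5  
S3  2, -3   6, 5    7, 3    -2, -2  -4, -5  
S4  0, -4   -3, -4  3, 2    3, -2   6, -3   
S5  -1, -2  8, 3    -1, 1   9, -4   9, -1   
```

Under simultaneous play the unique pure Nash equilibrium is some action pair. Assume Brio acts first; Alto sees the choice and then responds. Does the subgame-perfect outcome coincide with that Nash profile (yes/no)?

no

Backward induction with Brio moving first.
- V: BR = S2, leader payoff -1.
- W: BR = S5, leader payoff 3.
- X: BR = S1, leader payoff 9.
- Y: BR = S5, leader payoff -4.
- Z: BR = S2, leader payoff -5.
Brio's induced payoffs are -1, 3, 9, -4, -5, so Brio commits to X. Subgame-perfect outcome: (S1, X) with payoffs (8, 9).
Now find the simultaneous Nash equilibrium.
Alto's best replies: V→S2; W→S5; X→S1; Y→S5; Z→S2.
Brio's best replies: S1→W; S2→W; S3→W; S4→X; S5→W.
The unique mutual best reply is (S5, W), giving (8, 3).
Sequential outcome (S1, X) differs from the Nash profile (S5, W).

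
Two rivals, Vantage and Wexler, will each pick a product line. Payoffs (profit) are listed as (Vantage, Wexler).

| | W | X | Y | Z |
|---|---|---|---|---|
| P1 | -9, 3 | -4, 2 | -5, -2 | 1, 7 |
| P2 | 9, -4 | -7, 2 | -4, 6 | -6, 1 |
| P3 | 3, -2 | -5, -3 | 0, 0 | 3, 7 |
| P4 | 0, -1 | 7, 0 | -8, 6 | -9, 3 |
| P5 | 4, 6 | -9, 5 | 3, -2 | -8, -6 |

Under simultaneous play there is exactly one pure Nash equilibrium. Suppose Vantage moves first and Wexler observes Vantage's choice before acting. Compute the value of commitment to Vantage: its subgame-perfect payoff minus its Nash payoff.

Wexler best-responds to each possible Vantage move:
- P1: BR = Z, leader payoff 1.
- P2: BR = Y, leader payoff -4.
- P3: BR = Z, leader payoff 3.
- P4: BR = Y, leader payoff -8.
- P5: BR = W, leader payoff 4.
Among 1, -4, 3, -8, 4, the best is 4 at P5. Subgame-perfect outcome: (P5, W) with payoffs (4, 6).
For the simultaneous game, intersect best replies.
Vantage's best replies: W→P2; X→P4; Y→P5; Z→P3.
Wexler's best replies: P1→Z; P2→Y; P3→Z; P4→Y; P5→W.
The unique mutual best reply is (P3, Z), giving (3, 7).
Vantage's commitment gain: 4 − 3 = 1.

1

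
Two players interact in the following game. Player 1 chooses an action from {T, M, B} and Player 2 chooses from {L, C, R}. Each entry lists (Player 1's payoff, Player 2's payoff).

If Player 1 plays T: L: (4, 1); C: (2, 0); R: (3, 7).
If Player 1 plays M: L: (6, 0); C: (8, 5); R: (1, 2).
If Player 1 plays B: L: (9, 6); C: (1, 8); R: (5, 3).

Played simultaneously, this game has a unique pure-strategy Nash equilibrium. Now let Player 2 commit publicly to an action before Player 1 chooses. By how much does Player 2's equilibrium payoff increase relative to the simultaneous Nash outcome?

1

Player 1 best-responds to each possible Player 2 move:
- L: BR = B, leader payoff 6.
- C: BR = M, leader payoff 5.
- R: BR = B, leader payoff 3.
Maximizing over 6, 5, 3, Player 2 chooses L. Subgame-perfect outcome: (B, L) with payoffs (9, 6).
For the simultaneous game, intersect best replies.
Player 1's best replies: L→B; C→M; R→B.
Player 2's best replies: T→R; M→C; B→C.
Only (M, C) has each player best-responding; Nash payoffs (8, 5).
Player 2's commitment gain: 6 − 5 = 1.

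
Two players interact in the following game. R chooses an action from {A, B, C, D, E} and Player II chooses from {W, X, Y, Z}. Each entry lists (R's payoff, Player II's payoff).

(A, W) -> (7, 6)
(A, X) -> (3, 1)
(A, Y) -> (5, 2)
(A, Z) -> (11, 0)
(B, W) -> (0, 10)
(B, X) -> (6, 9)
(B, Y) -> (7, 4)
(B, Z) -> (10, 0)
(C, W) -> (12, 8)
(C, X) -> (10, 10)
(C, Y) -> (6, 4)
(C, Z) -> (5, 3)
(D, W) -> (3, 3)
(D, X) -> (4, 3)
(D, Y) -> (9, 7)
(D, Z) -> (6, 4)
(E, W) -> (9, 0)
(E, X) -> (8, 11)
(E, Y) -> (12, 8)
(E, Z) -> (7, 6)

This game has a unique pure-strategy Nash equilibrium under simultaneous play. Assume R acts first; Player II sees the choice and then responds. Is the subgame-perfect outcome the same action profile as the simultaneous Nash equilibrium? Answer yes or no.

Solve by backward induction (R leads).
- A → Player II plays W (best of 6, 1, 2, 0); R gets 7.
- B → Player II plays W (best of 10, 9, 4, 0); R gets 0.
- C → Player II plays X (best of 8, 10, 4, 3); R gets 10.
- D → Player II plays Y (best of 3, 3, 7, 4); R gets 9.
- E → Player II plays X (best of 0, 11, 8, 6); R gets 8.
Maximizing over 7, 0, 10, 9, 8, R chooses C. Subgame-perfect outcome: (C, X) with payoffs (10, 10).
Under simultaneous play:
R's best replies: W→C; X→C; Y→E; Z→A.
Player II's best replies: A→W; B→W; C→X; D→Y; E→X.
Only (C, X) has each player best-responding; Nash payoffs (10, 10).
Sequential outcome (C, X) coincides with the Nash profile (C, X).

yes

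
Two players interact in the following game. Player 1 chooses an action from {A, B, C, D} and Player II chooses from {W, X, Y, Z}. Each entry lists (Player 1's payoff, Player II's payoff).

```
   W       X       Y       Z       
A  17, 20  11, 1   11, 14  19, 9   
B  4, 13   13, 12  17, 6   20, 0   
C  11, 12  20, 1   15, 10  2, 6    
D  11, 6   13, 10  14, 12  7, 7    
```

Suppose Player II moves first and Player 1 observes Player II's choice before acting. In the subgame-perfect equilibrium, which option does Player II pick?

W

Work backward from Player 1's decision.
- W: BR = A, leader payoff 20.
- X: BR = C, leader payoff 1.
- Y: BR = B, leader payoff 6.
- Z: BR = B, leader payoff 0.
Player II's induced payoffs are 20, 1, 6, 0, so Player II commits to W. Subgame-perfect outcome: (A, W) with payoffs (17, 20).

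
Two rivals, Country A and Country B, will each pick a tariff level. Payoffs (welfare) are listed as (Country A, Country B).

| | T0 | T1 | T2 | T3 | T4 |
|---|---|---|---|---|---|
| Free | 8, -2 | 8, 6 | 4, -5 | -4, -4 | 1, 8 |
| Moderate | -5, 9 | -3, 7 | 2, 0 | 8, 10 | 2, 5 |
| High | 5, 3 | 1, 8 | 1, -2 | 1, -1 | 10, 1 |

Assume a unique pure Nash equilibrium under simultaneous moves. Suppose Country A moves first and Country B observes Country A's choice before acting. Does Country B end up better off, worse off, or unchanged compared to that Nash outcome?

Solve by backward induction (Country A leads).
- Free: BR = T4, leader payoff 1.
- Moderate: BR = T3, leader payoff 8.
- High: BR = T1, leader payoff 1.
Maximizing over 1, 8, 1, Country A chooses Moderate. Subgame-perfect outcome: (Moderate, T3) with payoffs (8, 10).
Under simultaneous play:
Country A's best replies: T0→Free; T1→Free; T2→Free; T3→Moderate; T4→High.
Country B's best replies: Free→T4; Moderate→T3; High→T1.
The unique mutual best reply is (Moderate, T3), giving (8, 10).
Country B earns 10 sequentially versus 10 at the Nash outcome: unchanged.

unchanged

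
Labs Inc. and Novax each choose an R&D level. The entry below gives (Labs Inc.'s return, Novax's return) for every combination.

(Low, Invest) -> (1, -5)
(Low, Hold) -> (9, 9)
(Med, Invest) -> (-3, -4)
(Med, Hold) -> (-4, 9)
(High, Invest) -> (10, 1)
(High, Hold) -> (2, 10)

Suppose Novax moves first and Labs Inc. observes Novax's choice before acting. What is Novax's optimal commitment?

Backward induction with Novax moving first.
- Invest → Labs Inc. plays High (best of 1, -3, 10); Novax gets 1.
- Hold → Labs Inc. plays Low (best of 9, -4, 2); Novax gets 9.
Maximizing over 1, 9, Novax chooses Hold. Subgame-perfect outcome: (Low, Hold) with payoffs (9, 9).

Hold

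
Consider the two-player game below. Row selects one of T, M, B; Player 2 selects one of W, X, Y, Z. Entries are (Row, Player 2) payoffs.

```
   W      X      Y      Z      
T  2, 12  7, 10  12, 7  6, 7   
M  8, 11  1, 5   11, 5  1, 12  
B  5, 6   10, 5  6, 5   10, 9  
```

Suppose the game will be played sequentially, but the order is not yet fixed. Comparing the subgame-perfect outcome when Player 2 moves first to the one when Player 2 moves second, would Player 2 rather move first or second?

If Row leads: Player 2's best replies are T→W, M→Z, B→Z; Row's induced payoffs 2, 1, 10; outcome (B, Z), payoffs (10, 9).
If Player 2 leads: Row's best replies are W→M, X→B, Y→T, Z→B; Player 2's induced payoffs 11, 5, 7, 9; outcome (M, W), payoffs (8, 11).
Player 2 gets 11 moving first and 9 moving second, so Player 2 prefers to move first.

first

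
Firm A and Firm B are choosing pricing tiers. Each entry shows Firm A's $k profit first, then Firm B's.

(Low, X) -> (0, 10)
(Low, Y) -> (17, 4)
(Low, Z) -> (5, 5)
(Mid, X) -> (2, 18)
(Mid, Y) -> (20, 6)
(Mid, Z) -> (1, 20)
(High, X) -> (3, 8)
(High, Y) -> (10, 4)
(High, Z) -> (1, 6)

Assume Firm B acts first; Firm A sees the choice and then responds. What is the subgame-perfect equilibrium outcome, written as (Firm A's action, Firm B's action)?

Firm A best-responds to each possible Firm B move:
- X: Firm A compares 0, 2, 3 and picks High; Firm B would get 8.
- Y: Firm A compares 17, 20, 10 and picks Mid; Firm B would get 6.
- Z: Firm A compares 5, 1, 1 and picks Low; Firm B would get 5.
Among 8, 6, 5, the best is 8 at X. Subgame-perfect outcome: (High, X) with payoffs (3, 8).

(High, X)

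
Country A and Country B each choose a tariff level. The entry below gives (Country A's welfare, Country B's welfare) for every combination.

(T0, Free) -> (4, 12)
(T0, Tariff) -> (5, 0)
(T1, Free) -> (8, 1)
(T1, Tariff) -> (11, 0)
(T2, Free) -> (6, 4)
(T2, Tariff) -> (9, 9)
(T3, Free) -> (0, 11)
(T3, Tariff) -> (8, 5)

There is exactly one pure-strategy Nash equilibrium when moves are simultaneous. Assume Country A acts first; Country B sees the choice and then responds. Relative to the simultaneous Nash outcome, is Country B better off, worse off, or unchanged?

better off

Backward induction with Country A moving first.
- T0 → Country B plays Free (best of 12, 0); Country A gets 4.
- T1 → Country B plays Free (best of 1, 0); Country A gets 8.
- T2 → Country B plays Tariff (best of 4, 9); Country A gets 9.
- T3 → Country B plays Free (best of 11, 5); Country A gets 0.
Maximizing over 4, 8, 9, 0, Country A chooses T2. Subgame-perfect outcome: (T2, Tariff) with payoffs (9, 9).
Under simultaneous play:
Country A's best replies: Free→T1; Tariff→T1.
Country B's best replies: T0→Free; T1→Free; T2→Tariff; T3→Free.
Only (T1, Free) has each player best-responding; Nash payoffs (8, 1).
Country B earns 9 sequentially versus 1 at the Nash outcome: better off.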